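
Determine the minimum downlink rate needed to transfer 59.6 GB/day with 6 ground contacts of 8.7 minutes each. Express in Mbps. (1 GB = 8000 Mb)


total contact time = 6 * 8.7 * 60 = 3132.0000 s
data = 59.6 GB = 476800.0000 Mb
rate = 476800.0000 / 3132.0000 = 152.2350 Mbps

152.2350 Mbps


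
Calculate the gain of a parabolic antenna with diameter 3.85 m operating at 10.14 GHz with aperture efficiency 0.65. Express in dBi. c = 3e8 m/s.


lambda = c/f = 3e8 / 1.014e+10 = 0.0295858 m
G = eta*(pi*D/lambda)^2 = 0.65*(pi*3.85/0.0295858)^2
G = 108634.5480 (linear)
G = 10*log10(108634.5480) = 50.3597 dBi

50.3597 dBi


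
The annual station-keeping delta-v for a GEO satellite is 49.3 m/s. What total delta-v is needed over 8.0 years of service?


dV = rate * years = 49.3 * 8.0
dV = 394.4000 m/s

394.4000 m/s


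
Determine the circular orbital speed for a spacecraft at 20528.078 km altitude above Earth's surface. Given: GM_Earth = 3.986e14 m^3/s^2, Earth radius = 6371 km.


r = R_E + alt = 6371.0 + 20528.078 = 26899.0780 km = 2.6899078e+07 m
v = sqrt(mu/r) = sqrt(3.986e14 / 2.6899078e+07) = 3849.4612 m/s = 3.8495 km/s

3.8495 km/s


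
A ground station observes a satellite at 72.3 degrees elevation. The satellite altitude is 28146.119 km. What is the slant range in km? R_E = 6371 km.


h = 28146.119 km, el = 72.3 deg
d = -R_E*sin(el) + sqrt((R_E*sin(el))^2 + 2*R_E*h + h^2)
d = -6371.0000*sin(1.2619) + sqrt((6371.0000*0.9526615)^2 + 2*6371.0000*28146.119 + 28146.119^2)
d = 28393.3208 km

28393.3208 km


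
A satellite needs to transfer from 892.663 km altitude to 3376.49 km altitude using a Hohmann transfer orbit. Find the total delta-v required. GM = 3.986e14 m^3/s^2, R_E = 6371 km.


r1 = 7263.6630 km = 7.263663e+06 m
r2 = 9747.4900 km = 9.74749e+06 m
dv1 = sqrt(mu/r1)*(sqrt(2*r2/(r1+r2)) - 1) = 522.3951 m/s
dv2 = sqrt(mu/r2)*(1 - sqrt(2*r1/(r1+r2))) = 485.2649 m/s
total dv = |dv1| + |dv2| = 522.3951 + 485.2649 = 1007.6600 m/s = 1.0077 km/s

1.0077 km/s


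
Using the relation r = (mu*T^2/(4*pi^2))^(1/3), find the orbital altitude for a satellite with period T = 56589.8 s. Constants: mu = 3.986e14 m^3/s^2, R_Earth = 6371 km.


T = 56589.8 s
r = (mu*T^2/(4*pi^2))^(1/3) = (3.986e14 * 56589.8^2 / (4*pi^2))^(1/3)
r = 3.185796e+07 m = 31857.9597 km
alt = r - R_E = 31857.9597 - 6371 = 25486.9597 km

25486.9597 km


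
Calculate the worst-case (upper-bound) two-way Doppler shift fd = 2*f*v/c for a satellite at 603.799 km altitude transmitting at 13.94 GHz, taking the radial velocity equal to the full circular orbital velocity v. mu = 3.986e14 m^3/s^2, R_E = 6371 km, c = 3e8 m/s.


r = 6.974799e+06 m
v = sqrt(mu/r) = 7559.6693 m/s (worst-case radial velocity)
f = 13.94 GHz = 1.394e+10 Hz
fd = 2*f*v/c = 2*1.394e+10*7559.6693/3.0e+08
fd = 702545.2691 Hz

702545.2691 Hz


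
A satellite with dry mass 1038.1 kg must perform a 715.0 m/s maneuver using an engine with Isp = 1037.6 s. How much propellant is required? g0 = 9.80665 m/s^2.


ve = Isp * g0 = 1037.6 * 9.80665 = 10175.380040 m/s
mass ratio = exp(dv/ve) = exp(715.0/10175.380040) = 1.07279527
m_prop = m_dry * (mr - 1) = 1038.1 * (1.07279527 - 1)
m_prop = 75.5688 kg

75.5688 kg


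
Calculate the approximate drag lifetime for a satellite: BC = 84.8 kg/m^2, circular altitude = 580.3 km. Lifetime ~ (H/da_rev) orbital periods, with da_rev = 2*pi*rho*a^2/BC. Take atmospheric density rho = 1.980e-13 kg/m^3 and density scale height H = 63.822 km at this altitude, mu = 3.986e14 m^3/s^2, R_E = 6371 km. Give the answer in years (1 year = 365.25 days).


a = R_E + alt = 6951.3000 km = 6.9513e+06 m
da_rev = 2*pi*rho*a^2/BC = 2*pi*1.980e-13*(6.9513e+06)^2/84.8 = 0.708893951 m per revolution
N = H/da_rev = 63822.0000 m / 0.708893951 m = 90030.3916 revolutions
P = 2*pi*sqrt(a^3/mu) = 5767.8010 s
lifetime = N*P = 90030.3916 * 5767.8010 = 5.1927738e+08 s = 6010.1549 days
years = 6010.1549 / 365.25 = 16.4549 years

16.4549 years


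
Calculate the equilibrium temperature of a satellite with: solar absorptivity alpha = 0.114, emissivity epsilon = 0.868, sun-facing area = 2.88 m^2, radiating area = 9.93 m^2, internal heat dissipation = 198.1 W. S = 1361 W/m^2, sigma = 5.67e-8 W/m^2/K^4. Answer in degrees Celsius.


Numerator = alpha*S*A_sun + Q_int = 0.114*1361*2.88 + 198.1 = 644.9435 W
Denominator = eps*sigma*A_rad = 0.868*5.67e-8*9.93 = 4.8871091e-07 W/K^4
T^4 = 1.3196831e+09 K^4
T = 190.5976 K = -82.5524 C

-82.5524 degrees Celsius


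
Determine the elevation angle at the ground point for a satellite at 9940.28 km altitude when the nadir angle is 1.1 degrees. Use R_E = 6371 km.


r = R_E + alt = 16311.2800 km
Law of sines in the satellite / Earth-center / ground-point triangle:
  sin(nadir)/R_E = sin(90 + el)/r  =>  cos(el) = (r/R_E)*sin(nadir)
cos(el) = (16311.2800 / 6371.0000) * sin(1.1 deg) = 0.04915003
el = arccos(0.04915003) = 87.1828 deg
(Earth-central angle = 90 - nadir - el = 1.7172 deg)

87.1828 degrees


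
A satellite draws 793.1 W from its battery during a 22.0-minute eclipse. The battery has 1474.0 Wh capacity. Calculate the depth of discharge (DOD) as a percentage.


E_used = P * t / 60 = 793.1 * 22.0 / 60 = 290.8033 Wh
DOD = E_used / E_total * 100 = 290.8033 / 1474.0 * 100
DOD = 19.7289 %

19.7289 %


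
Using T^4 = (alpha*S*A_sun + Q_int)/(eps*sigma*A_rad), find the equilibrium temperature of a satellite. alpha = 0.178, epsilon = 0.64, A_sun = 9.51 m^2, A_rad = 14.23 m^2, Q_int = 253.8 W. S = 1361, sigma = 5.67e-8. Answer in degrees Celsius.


Numerator = alpha*S*A_sun + Q_int = 0.178*1361*9.51 + 253.8 = 2557.6736 W
Denominator = eps*sigma*A_rad = 0.64*5.67e-8*14.23 = 5.1637824e-07 W/K^4
T^4 = 4.953101e+09 K^4
T = 265.2890 K = -7.8610 C

-7.8610 degrees Celsius


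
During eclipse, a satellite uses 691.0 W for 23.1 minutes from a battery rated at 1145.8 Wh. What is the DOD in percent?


E_used = P * t / 60 = 691.0 * 23.1 / 60 = 266.0350 Wh
DOD = E_used / E_total * 100 = 266.0350 / 1145.8 * 100
DOD = 23.2183 %

23.2183 %


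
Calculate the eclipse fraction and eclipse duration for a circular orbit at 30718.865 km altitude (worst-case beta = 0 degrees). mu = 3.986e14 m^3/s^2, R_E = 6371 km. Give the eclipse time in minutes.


r = 37089.8650 km
T = 1184.7940 min
Eclipse fraction = arcsin(R_E/r)/pi = arcsin(6371.0000/37089.8650)/pi
= arcsin(0.171772)/pi = 0.05494924
Eclipse duration = 0.05494924 * 1184.7940 = 65.1035 min

65.1035 minutes


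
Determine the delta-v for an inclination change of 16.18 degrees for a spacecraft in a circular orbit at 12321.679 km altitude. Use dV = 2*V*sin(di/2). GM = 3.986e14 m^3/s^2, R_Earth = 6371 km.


r = 18692.6790 km = 1.8692679e+07 m
V = sqrt(mu/r) = 4617.7761 m/s
di = 16.18 deg = 0.2823943 rad
dV = 2*V*sin(di/2) = 2*4617.7761*sin(0.1411971)
dV = 1299.7048 m/s = 1.2997 km/s

1.2997 km/s


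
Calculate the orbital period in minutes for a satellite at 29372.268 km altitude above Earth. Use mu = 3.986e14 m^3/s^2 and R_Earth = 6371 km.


r = 35743.2680 km = 3.5743268e+07 m
T = 2*pi*sqrt(r^3/mu) = 2*pi*sqrt(4.5664927e+22 / 3.986e14)
T = 67251.5979 s = 1120.8600 min

1120.8600 minutes


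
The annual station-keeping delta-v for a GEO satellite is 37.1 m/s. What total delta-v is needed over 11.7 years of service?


dV = rate * years = 37.1 * 11.7
dV = 434.0700 m/s

434.0700 m/s


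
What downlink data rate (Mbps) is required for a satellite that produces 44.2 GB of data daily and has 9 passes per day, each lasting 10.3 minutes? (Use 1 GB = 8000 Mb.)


total contact time = 9 * 10.3 * 60 = 5562.0000 s
data = 44.2 GB = 353600.0000 Mb
rate = 353600.0000 / 5562.0000 = 63.5743 Mbps

63.5743 Mbps


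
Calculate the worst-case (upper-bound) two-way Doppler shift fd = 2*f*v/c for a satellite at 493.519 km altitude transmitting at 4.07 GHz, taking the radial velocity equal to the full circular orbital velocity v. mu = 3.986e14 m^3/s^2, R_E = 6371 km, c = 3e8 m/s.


r = 6.864519e+06 m
v = sqrt(mu/r) = 7620.1512 m/s (worst-case radial velocity)
f = 4.07 GHz = 4.07e+09 Hz
fd = 2*f*v/c = 2*4.07e+09*7620.1512/3.0e+08
fd = 206760.1039 Hz

206760.1039 Hz


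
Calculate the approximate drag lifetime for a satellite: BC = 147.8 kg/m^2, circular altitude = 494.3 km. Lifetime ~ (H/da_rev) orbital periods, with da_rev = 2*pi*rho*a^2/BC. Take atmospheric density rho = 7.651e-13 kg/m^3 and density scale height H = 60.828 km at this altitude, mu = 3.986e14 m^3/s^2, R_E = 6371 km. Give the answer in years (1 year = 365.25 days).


a = R_E + alt = 6865.3000 km = 6.8653e+06 m
da_rev = 2*pi*rho*a^2/BC = 2*pi*7.651e-13*(6.8653e+06)^2/147.8 = 1.533002 m per revolution
N = H/da_rev = 60828.0000 m / 1.533002 m = 39679.0131 revolutions
P = 2*pi*sqrt(a^3/mu) = 5661.0958 s
lifetime = N*P = 39679.0131 * 5661.0958 = 2.2462669e+08 s = 2599.8460 days
years = 2599.8460 / 365.25 = 7.1180 years

7.1180 years


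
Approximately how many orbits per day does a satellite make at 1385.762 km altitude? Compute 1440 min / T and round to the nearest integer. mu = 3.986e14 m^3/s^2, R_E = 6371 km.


r = 7.756762e+06 m
T = 2*pi*sqrt(r^3/mu) = 6798.7946 s = 113.3132 min
revs/day = 1440 / 113.3132 = 12.7081
Rounded: 13 revolutions per day

13 revolutions per day


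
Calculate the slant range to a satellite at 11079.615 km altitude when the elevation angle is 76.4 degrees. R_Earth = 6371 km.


h = 11079.615 km, el = 76.4 deg
d = -R_E*sin(el) + sqrt((R_E*sin(el))^2 + 2*R_E*h + h^2)
d = -6371.0000*sin(1.3334) + sqrt((6371.0000*0.971961)^2 + 2*6371.0000*11079.615 + 11079.615^2)
d = 11193.8289 km

11193.8289 km


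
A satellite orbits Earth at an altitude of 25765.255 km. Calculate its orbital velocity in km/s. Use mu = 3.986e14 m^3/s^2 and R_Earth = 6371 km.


r = R_E + alt = 6371.0 + 25765.255 = 32136.2550 km = 3.2136255e+07 m
v = sqrt(mu/r) = sqrt(3.986e14 / 3.2136255e+07) = 3521.8513 m/s = 3.5219 km/s

3.5219 km/s


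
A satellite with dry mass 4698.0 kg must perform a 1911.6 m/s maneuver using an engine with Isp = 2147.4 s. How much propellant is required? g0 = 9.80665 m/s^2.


ve = Isp * g0 = 2147.4 * 9.80665 = 21058.800210 m/s
mass ratio = exp(dv/ve) = exp(1911.6/21058.800210) = 1.09502194
m_prop = m_dry * (mr - 1) = 4698.0 * (1.09502194 - 1)
m_prop = 446.4131 kg

446.4131 kg


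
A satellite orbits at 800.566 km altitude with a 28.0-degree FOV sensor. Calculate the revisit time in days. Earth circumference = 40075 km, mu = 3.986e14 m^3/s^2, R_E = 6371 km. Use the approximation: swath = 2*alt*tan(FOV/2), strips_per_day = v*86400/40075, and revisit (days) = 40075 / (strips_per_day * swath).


swath = 2*800.566*tan(0.2443461) = 399.2070 km
v = sqrt(mu/r) = 7455.2403 m/s = 7.4552 km/s
strips/day = v*86400/40075 = 7.4552*86400/40075 = 16.0732
coverage/day = strips * swath = 16.0732 * 399.2070 = 6416.5274 km
revisit = 40075 / 6416.5274 = 6.2456 days

6.2456 days


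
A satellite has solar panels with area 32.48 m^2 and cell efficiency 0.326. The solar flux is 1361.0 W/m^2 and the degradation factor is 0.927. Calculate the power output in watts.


P = area * eta * S * degradation
P = 32.48 * 0.326 * 1361.0 * 0.927
P = 13358.9240 W

13358.9240 W


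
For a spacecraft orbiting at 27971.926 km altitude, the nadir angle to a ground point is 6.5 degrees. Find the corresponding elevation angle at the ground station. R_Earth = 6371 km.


r = R_E + alt = 34342.9260 km
Law of sines in the satellite / Earth-center / ground-point triangle:
  sin(nadir)/R_E = sin(90 + el)/r  =>  cos(el) = (r/R_E)*sin(nadir)
cos(el) = (34342.9260 / 6371.0000) * sin(6.5 deg) = 0.6102228
el = arccos(0.6102228) = 52.3944 deg
(Earth-central angle = 90 - nadir - el = 31.1056 deg)

52.3944 degrees


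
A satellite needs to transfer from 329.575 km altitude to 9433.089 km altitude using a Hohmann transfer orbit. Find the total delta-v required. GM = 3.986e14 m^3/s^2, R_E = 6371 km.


r1 = 6700.5750 km = 6.700575e+06 m
r2 = 15804.0890 km = 1.5804089e+07 m
dv1 = sqrt(mu/r1)*(sqrt(2*r2/(r1+r2)) - 1) = 1427.8193 m/s
dv2 = sqrt(mu/r2)*(1 - sqrt(2*r1/(r1+r2))) = 1146.6642 m/s
total dv = |dv1| + |dv2| = 1427.8193 + 1146.6642 = 2574.4834 m/s = 2.5745 km/s

2.5745 km/s


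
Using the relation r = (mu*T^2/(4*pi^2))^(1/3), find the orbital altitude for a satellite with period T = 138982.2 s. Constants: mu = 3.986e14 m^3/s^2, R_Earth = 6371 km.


T = 138982.2 s
r = (mu*T^2/(4*pi^2))^(1/3) = (3.986e14 * 138982.2^2 / (4*pi^2))^(1/3)
r = 5.7991629e+07 m = 57991.6288 km
alt = r - R_E = 57991.6288 - 6371 = 51620.6288 km

51620.6288 km


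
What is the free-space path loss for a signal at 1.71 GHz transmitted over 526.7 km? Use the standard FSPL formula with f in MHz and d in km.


f = 1.71 GHz = 1710.0000 MHz
d = 526.7 km
FSPL = 32.44 + 20*log10(1710.0000) + 20*log10(526.7)
FSPL = 32.44 + 64.6599 + 54.4313
FSPL = 151.5312 dB

151.5312 dB


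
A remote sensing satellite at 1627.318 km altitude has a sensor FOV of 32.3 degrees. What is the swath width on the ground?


FOV = 32.3 deg = 0.5637413 rad
swath = 2 * alt * tan(FOV/2) = 2 * 1627.318 * tan(0.2818707)
swath = 2 * 1627.318 * 0.2895808
swath = 942.4800 km

942.4800 km


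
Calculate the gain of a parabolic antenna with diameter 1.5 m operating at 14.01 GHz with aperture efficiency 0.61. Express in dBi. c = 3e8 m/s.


lambda = c/f = 3e8 / 1.401e+10 = 0.02141328 m
G = eta*(pi*D/lambda)^2 = 0.61*(pi*1.5/0.02141328)^2
G = 29542.4058 (linear)
G = 10*log10(29542.4058) = 44.7045 dBi

44.7045 dBi


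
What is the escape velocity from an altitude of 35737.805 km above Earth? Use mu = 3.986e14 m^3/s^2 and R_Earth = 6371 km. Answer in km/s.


r = 6371.0 + 35737.805 = 42108.8050 km = 4.2108805e+07 m
v_esc = sqrt(2*mu/r) = sqrt(2*3.986e14 / 4.2108805e+07)
v_esc = 4351.0812 m/s = 4.3511 km/s

4.3511 km/s


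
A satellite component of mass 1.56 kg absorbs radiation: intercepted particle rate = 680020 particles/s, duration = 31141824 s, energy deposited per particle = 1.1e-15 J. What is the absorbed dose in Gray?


Total energy deposited = rate * time * E_per
  = 680020 * 31141824 * 1.1e-15 = 0.02329477 J
Dose = E_total / mass = 0.02329477 / 1.56
Dose = 0.01493254 Gy

0.0149 Gy


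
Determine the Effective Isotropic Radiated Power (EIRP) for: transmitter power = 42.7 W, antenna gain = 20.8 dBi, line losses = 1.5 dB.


Pt = 42.7 W = 16.3043 dBW
EIRP = Pt_dBW + Gt - losses = 16.3043 + 20.8 - 1.5 = 35.6043 dBW

35.6043 dBW


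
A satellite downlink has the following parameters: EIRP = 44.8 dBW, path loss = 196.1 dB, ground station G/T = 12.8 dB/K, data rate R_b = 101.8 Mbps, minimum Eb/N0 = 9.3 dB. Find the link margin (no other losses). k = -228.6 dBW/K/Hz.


C/N0 = EIRP - FSPL + G/T - k = 44.8 - 196.1 + 12.8 - (-228.6)
C/N0 = 90.1000 dB-Hz
R_b = 101.8 Mbps = 1.018e+08 bps -> 10*log10(R_b) = 80.0775 dB-Hz
Eb/N0 = C/N0 - 10*log10(R_b) = 90.1000 - 80.0775 = 10.0225 dB
Margin = Eb/N0 - Eb/N0_req = 10.0225 - 9.3 = 0.7225222 dB (link closes)

0.7225 dB


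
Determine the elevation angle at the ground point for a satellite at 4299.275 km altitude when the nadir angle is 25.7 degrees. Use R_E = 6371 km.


r = R_E + alt = 10670.2750 km
Law of sines in the satellite / Earth-center / ground-point triangle:
  sin(nadir)/R_E = sin(90 + el)/r  =>  cos(el) = (r/R_E)*sin(nadir)
cos(el) = (10670.2750 / 6371.0000) * sin(25.7 deg) = 0.7263007
el = arccos(0.7263007) = 43.4228 deg
(Earth-central angle = 90 - nadir - el = 20.8772 deg)

43.4228 degrees


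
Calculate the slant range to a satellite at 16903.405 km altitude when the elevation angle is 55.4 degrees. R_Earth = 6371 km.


h = 16903.405 km, el = 55.4 deg
d = -R_E*sin(el) + sqrt((R_E*sin(el))^2 + 2*R_E*h + h^2)
d = -6371.0000*sin(0.9669124) + sqrt((6371.0000*0.8231364)^2 + 2*6371.0000*16903.405 + 16903.405^2)
d = 17747.3171 km

17747.3171 km


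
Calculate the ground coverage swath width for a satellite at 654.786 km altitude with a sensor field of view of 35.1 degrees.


FOV = 35.1 deg = 0.6126106 rad
swath = 2 * alt * tan(FOV/2) = 2 * 654.786 * tan(0.3063053)
swath = 2 * 654.786 * 0.3162585
swath = 414.1632 km

414.1632 km


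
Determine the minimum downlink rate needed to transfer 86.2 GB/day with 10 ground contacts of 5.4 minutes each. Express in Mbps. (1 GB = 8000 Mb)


total contact time = 10 * 5.4 * 60 = 3240.0000 s
data = 86.2 GB = 689600.0000 Mb
rate = 689600.0000 / 3240.0000 = 212.8395 Mbps

212.8395 Mbps


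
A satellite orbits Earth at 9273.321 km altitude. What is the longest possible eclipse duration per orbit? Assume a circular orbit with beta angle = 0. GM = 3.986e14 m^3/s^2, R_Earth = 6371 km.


r = 15644.3210 km
T = 324.5600 min
Eclipse fraction = arcsin(R_E/r)/pi = arcsin(6371.0000/15644.3210)/pi
= arcsin(0.4072404)/pi = 0.1335089
Eclipse duration = 0.1335089 * 324.5600 = 43.3317 min

43.3317 minutes


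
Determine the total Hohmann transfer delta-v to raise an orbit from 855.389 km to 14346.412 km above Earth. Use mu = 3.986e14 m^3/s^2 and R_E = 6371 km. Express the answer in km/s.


r1 = 7226.3890 km = 7.226389e+06 m
r2 = 20717.4120 km = 2.0717412e+07 m
dv1 = sqrt(mu/r1)*(sqrt(2*r2/(r1+r2)) - 1) = 1616.8315 m/s
dv2 = sqrt(mu/r2)*(1 - sqrt(2*r1/(r1+r2))) = 1231.8020 m/s
total dv = |dv1| + |dv2| = 1616.8315 + 1231.8020 = 2848.6334 m/s = 2.8486 km/s

2.8486 km/s


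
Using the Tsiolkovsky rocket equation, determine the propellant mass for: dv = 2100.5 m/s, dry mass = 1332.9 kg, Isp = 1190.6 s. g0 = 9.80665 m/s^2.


ve = Isp * g0 = 1190.6 * 9.80665 = 11675.797490 m/s
mass ratio = exp(dv/ve) = exp(2100.5/11675.797490) = 1.19710011
m_prop = m_dry * (mr - 1) = 1332.9 * (1.19710011 - 1)
m_prop = 262.7147 kg

262.7147 kg


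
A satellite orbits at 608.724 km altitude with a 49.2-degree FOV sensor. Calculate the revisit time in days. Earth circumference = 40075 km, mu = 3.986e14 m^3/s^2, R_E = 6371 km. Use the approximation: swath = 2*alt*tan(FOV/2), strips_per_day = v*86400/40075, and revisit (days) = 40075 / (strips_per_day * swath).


swath = 2*608.724*tan(0.429351) = 557.3912 km
v = sqrt(mu/r) = 7557.0017 m/s = 7.5570 km/s
strips/day = v*86400/40075 = 7.5570*86400/40075 = 16.2926
coverage/day = strips * swath = 16.2926 * 557.3912 = 9081.3383 km
revisit = 40075 / 9081.3383 = 4.4129 days

4.4129 days


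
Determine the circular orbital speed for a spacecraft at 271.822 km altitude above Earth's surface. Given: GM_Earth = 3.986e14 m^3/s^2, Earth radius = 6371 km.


r = R_E + alt = 6371.0 + 271.822 = 6642.8220 km = 6.642822e+06 m
v = sqrt(mu/r) = sqrt(3.986e14 / 6.642822e+06) = 7746.2648 m/s = 7.7463 km/s

7.7463 km/s


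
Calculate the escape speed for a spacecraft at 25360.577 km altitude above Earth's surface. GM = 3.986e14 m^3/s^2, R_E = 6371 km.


r = 6371.0 + 25360.577 = 31731.5770 km = 3.1731577e+07 m
v_esc = sqrt(2*mu/r) = sqrt(2*3.986e14 / 3.1731577e+07)
v_esc = 5012.3088 m/s = 5.0123 km/s

5.0123 km/s


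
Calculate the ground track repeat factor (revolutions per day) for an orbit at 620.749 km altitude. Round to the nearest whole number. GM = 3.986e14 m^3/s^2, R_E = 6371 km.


r = 6.991749e+06 m
T = 2*pi*sqrt(r^3/mu) = 5818.2177 s = 96.9703 min
revs/day = 1440 / 96.9703 = 14.8499
Rounded: 15 revolutions per day

15 revolutions per day


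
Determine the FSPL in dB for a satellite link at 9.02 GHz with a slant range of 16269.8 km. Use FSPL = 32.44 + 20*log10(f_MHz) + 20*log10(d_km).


f = 9.02 GHz = 9020.0000 MHz
d = 16269.8 km
FSPL = 32.44 + 20*log10(9020.0000) + 20*log10(16269.8)
FSPL = 32.44 + 79.1041 + 84.2276
FSPL = 195.7718 dB

195.7718 dB


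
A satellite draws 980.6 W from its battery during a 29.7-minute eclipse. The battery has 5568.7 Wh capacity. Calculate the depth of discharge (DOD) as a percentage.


E_used = P * t / 60 = 980.6 * 29.7 / 60 = 485.3970 Wh
DOD = E_used / E_total * 100 = 485.3970 / 5568.7 * 100
DOD = 8.7165 %

8.7165 %


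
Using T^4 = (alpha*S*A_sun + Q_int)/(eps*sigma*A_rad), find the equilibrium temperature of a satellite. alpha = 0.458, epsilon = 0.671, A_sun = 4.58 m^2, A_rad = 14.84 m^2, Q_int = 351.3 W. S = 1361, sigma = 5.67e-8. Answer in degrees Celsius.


Numerator = alpha*S*A_sun + Q_int = 0.458*1361*4.58 + 351.3 = 3206.1880 W
Denominator = eps*sigma*A_rad = 0.671*5.67e-8*14.84 = 5.6459819e-07 W/K^4
T^4 = 5.6787076e+09 K^4
T = 274.5127 K = 1.3627 C

1.3627 degrees Celsius


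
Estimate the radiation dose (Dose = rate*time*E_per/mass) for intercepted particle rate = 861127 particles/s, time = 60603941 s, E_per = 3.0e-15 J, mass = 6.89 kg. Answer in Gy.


Total energy deposited = rate * time * E_per
  = 861127 * 60603941 * 3.0e-15 = 0.1565631 J
Dose = E_total / mass = 0.1565631 / 6.89
Dose = 0.02272323 Gy

0.0227 Gy


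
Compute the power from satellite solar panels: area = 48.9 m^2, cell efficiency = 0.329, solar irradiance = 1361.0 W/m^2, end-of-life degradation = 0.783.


P = area * eta * S * degradation
P = 48.9 * 0.329 * 1361.0 * 0.783
P = 17144.4929 W

17144.4929 W


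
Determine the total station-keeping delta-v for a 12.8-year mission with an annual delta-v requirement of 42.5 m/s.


dV = rate * years = 42.5 * 12.8
dV = 544.0000 m/s

544.0000 m/s


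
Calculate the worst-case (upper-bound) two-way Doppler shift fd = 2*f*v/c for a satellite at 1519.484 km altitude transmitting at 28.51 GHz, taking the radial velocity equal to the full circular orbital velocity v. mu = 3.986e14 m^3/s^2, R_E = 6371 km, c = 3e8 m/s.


r = 7.890484e+06 m
v = sqrt(mu/r) = 7107.4993 m/s (worst-case radial velocity)
f = 28.51 GHz = 2.851e+10 Hz
fd = 2*f*v/c = 2*2.851e+10*7107.4993/3.0e+08
fd = 1.3508987e+06 Hz

1.3509e+06 Hz


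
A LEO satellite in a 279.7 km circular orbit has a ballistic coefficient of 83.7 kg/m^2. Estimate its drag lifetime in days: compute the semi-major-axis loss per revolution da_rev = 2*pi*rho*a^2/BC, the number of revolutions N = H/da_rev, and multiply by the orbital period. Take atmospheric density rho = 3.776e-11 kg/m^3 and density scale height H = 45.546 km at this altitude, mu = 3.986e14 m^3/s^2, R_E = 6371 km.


a = R_E + alt = 6650.7000 km = 6.6507e+06 m
da_rev = 2*pi*rho*a^2/BC = 2*pi*3.776e-11*(6.6507e+06)^2/83.7 = 125.377935 m per revolution
N = H/da_rev = 45546.0000 m / 125.377935 m = 363.2697 revolutions
P = 2*pi*sqrt(a^3/mu) = 5397.7437 s
lifetime = N*P = 363.2697 * 5397.7437 = 1.9608365e+06 s = 22.6949 days

22.6949 days


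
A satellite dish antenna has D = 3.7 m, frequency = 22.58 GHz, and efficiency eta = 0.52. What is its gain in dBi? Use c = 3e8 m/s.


lambda = c/f = 3e8 / 2.258e+10 = 0.01328609 m
G = eta*(pi*D/lambda)^2 = 0.52*(pi*3.7/0.01328609)^2
G = 398026.4223 (linear)
G = 10*log10(398026.4223) = 55.9991 dBi

55.9991 dBi


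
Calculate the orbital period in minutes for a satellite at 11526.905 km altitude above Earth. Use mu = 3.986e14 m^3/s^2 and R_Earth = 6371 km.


r = 17897.9050 km = 1.7897905e+07 m
T = 2*pi*sqrt(r^3/mu) = 2*pi*sqrt(5.7333255e+21 / 3.986e14)
T = 23829.4775 s = 397.1580 min

397.1580 minutes


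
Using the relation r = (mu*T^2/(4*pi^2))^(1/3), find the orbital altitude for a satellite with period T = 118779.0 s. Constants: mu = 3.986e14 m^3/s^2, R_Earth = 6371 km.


T = 118779.0 s
r = (mu*T^2/(4*pi^2))^(1/3) = (3.986e14 * 118779.0^2 / (4*pi^2))^(1/3)
r = 5.2225863e+07 m = 52225.8635 km
alt = r - R_E = 52225.8635 - 6371 = 45854.8635 km

45854.8635 km


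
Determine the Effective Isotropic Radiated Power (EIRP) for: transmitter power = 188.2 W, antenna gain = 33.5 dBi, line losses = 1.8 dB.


Pt = 188.2 W = 22.7462 dBW
EIRP = Pt_dBW + Gt - losses = 22.7462 + 33.5 - 1.8 = 54.4462 dBW

54.4462 dBW


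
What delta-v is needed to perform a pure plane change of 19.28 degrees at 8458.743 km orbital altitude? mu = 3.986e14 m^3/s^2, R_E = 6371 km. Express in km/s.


r = 14829.7430 km = 1.4829743e+07 m
V = sqrt(mu/r) = 5184.4398 m/s
di = 19.28 deg = 0.3364995 rad
dV = 2*V*sin(di/2) = 2*5184.4398*sin(0.1682497)
dV = 1736.3421 m/s = 1.7363 km/s

1.7363 km/s


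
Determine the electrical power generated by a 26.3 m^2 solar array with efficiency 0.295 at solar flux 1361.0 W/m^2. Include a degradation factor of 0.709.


P = area * eta * S * degradation
P = 26.3 * 0.295 * 1361.0 * 0.709
P = 7486.5568 W

7486.5568 W


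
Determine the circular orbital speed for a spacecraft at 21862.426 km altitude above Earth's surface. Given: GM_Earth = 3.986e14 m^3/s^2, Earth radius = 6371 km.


r = R_E + alt = 6371.0 + 21862.426 = 28233.4260 km = 2.8233426e+07 m
v = sqrt(mu/r) = sqrt(3.986e14 / 2.8233426e+07) = 3757.3950 m/s = 3.7574 km/s

3.7574 km/s


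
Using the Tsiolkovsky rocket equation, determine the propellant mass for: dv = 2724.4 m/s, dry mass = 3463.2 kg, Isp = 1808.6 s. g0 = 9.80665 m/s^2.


ve = Isp * g0 = 1808.6 * 9.80665 = 17736.307190 m/s
mass ratio = exp(dv/ve) = exp(2724.4/17736.307190) = 1.16603117
m_prop = m_dry * (mr - 1) = 3463.2 * (1.16603117 - 1)
m_prop = 574.9991 kg

574.9991 kg


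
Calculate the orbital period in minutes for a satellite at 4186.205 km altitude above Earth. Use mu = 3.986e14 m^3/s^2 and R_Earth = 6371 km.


r = 10557.2050 km = 1.0557205e+07 m
T = 2*pi*sqrt(r^3/mu) = 2*pi*sqrt(1.1766488e+21 / 3.986e14)
T = 10795.2984 s = 179.9216 min

179.9216 minutes


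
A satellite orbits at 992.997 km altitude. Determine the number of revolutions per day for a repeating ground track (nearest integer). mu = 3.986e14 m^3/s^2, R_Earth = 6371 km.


r = 7.363997e+06 m
T = 2*pi*sqrt(r^3/mu) = 6289.0004 s = 104.8167 min
revs/day = 1440 / 104.8167 = 13.7383
Rounded: 14 revolutions per day

14 revolutions per day


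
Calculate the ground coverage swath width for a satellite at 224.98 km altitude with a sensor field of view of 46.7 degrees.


FOV = 46.7 deg = 0.8150688 rad
swath = 2 * alt * tan(FOV/2) = 2 * 224.98 * tan(0.4075344)
swath = 2 * 224.98 * 0.431703
swath = 194.2491 km

194.2491 km


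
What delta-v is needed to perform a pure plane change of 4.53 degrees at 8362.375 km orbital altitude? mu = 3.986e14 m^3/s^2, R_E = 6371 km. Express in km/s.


r = 14733.3750 km = 1.4733375e+07 m
V = sqrt(mu/r) = 5201.3673 m/s
di = 4.53 deg = 0.07906342 rad
dV = 2*V*sin(di/2) = 2*5201.3673*sin(0.03953171)
dV = 411.1308 m/s = 0.4111308 km/s

0.4111 km/s


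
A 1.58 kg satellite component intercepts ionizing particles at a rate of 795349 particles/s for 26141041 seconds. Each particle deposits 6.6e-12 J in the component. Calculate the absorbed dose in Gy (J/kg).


Total energy deposited = rate * time * E_per
  = 795349 * 26141041 * 6.6e-12 = 137.2223 J
Dose = E_total / mass = 137.2223 / 1.58
Dose = 86.8495 Gy

86.8495 Gy


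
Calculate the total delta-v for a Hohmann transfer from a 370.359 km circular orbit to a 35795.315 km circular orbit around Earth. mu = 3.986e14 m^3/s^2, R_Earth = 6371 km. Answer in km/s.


r1 = 6741.3590 km = 6.741359e+06 m
r2 = 42166.3150 km = 4.2166315e+07 m
dv1 = sqrt(mu/r1)*(sqrt(2*r2/(r1+r2)) - 1) = 2407.8326 m/s
dv2 = sqrt(mu/r2)*(1 - sqrt(2*r1/(r1+r2))) = 1460.2735 m/s
total dv = |dv1| + |dv2| = 2407.8326 + 1460.2735 = 3868.1061 m/s = 3.8681 km/s

3.8681 km/s


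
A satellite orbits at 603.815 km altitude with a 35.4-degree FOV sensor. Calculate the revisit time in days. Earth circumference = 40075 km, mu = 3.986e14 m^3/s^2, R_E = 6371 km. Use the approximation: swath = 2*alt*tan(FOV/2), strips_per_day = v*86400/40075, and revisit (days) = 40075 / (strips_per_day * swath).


swath = 2*603.815*tan(0.3089233) = 385.4039 km
v = sqrt(mu/r) = 7559.6607 m/s = 7.5597 km/s
strips/day = v*86400/40075 = 7.5597*86400/40075 = 16.2983
coverage/day = strips * swath = 16.2983 * 385.4039 = 6281.4313 km
revisit = 40075 / 6281.4313 = 6.3799 days

6.3799 days


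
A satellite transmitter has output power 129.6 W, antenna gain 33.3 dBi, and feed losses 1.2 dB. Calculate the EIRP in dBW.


Pt = 129.6 W = 21.1261 dBW
EIRP = Pt_dBW + Gt - losses = 21.1261 + 33.3 - 1.2 = 53.2261 dBW

53.2261 dBW


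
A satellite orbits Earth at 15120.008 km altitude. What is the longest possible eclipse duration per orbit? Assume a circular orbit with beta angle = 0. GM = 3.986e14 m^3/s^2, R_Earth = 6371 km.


r = 21491.0080 km
T = 522.5708 min
Eclipse fraction = arcsin(R_E/r)/pi = arcsin(6371.0000/21491.0080)/pi
= arcsin(0.2964496)/pi = 0.09580267
Eclipse duration = 0.09580267 * 522.5708 = 50.0637 min

50.0637 minutes


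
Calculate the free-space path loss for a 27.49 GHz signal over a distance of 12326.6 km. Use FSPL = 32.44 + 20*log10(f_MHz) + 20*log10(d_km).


f = 27.49 GHz = 27490.0000 MHz
d = 12326.6 km
FSPL = 32.44 + 20*log10(27490.0000) + 20*log10(12326.6)
FSPL = 32.44 + 88.7835 + 81.8169
FSPL = 203.0404 dB

203.0404 dB


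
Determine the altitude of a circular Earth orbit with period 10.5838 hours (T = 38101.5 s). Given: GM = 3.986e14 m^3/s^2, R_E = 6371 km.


T = 38101.5 s
r = (mu*T^2/(4*pi^2))^(1/3) = (3.986e14 * 38101.5^2 / (4*pi^2))^(1/3)
r = 2.4473001e+07 m = 24473.0014 km
alt = r - R_E = 24473.0014 - 6371 = 18102.0014 km

18102.0014 km


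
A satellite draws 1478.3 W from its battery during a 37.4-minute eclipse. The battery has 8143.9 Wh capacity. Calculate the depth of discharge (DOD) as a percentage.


E_used = P * t / 60 = 1478.3 * 37.4 / 60 = 921.4737 Wh
DOD = E_used / E_total * 100 = 921.4737 / 8143.9 * 100
DOD = 11.3149 %

11.3149 %


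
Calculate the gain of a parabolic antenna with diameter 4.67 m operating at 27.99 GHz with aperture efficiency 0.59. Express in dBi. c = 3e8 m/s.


lambda = c/f = 3e8 / 2.799e+10 = 0.01071811 m
G = eta*(pi*D/lambda)^2 = 0.59*(pi*4.67/0.01071811)^2
G = 1.1054747e+06 (linear)
G = 10*log10(1.1054747e+06) = 60.4355 dBi

60.4355 dBi


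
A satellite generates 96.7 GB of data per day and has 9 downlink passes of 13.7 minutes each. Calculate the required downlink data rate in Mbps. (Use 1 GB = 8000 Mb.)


total contact time = 9 * 13.7 * 60 = 7398.0000 s
data = 96.7 GB = 773600.0000 Mb
rate = 773600.0000 / 7398.0000 = 104.5688 Mbps

104.5688 Mbps


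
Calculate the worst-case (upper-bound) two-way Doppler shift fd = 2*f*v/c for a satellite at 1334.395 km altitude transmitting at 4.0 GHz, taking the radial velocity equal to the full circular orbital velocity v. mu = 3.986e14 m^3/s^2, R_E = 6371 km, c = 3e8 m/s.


r = 7.705395e+06 m
v = sqrt(mu/r) = 7192.3563 m/s (worst-case radial velocity)
f = 4.0 GHz = 4.0e+09 Hz
fd = 2*f*v/c = 2*4.0e+09*7192.3563/3.0e+08
fd = 191796.1681 Hz

191796.1681 Hz


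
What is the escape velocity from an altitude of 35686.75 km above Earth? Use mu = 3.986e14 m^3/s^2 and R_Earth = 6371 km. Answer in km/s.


r = 6371.0 + 35686.75 = 42057.7500 km = 4.205775e+07 m
v_esc = sqrt(2*mu/r) = sqrt(2*3.986e14 / 4.205775e+07)
v_esc = 4353.7213 m/s = 4.3537 km/s

4.3537 km/s


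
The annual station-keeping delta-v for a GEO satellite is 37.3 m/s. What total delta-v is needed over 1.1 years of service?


dV = rate * years = 37.3 * 1.1
dV = 41.0300 m/s

41.0300 m/s


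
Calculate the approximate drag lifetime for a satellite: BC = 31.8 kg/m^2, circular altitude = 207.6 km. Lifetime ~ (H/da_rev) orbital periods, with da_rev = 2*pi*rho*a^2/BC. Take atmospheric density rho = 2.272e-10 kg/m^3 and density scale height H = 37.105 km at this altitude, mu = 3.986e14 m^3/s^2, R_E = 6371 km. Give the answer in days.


a = R_E + alt = 6578.6000 km = 6.5786e+06 m
da_rev = 2*pi*rho*a^2/BC = 2*pi*2.272e-10*(6.5786e+06)^2/31.8 = 1942.799741 m per revolution
N = H/da_rev = 37105.0000 m / 1942.799741 m = 19.0987 revolutions
P = 2*pi*sqrt(a^3/mu) = 5310.2069 s
lifetime = N*P = 19.0987 * 5310.2069 = 101418.1867 s = 1.1738 days

1.1738 days


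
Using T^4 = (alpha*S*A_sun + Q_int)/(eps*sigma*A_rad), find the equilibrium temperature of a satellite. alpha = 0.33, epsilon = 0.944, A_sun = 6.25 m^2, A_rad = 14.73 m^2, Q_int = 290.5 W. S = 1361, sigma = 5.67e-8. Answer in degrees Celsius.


Numerator = alpha*S*A_sun + Q_int = 0.33*1361*6.25 + 290.5 = 3097.5625 W
Denominator = eps*sigma*A_rad = 0.944*5.67e-8*14.73 = 7.884203e-07 W/K^4
T^4 = 3.9288213e+09 K^4
T = 250.3604 K = -22.7896 C

-22.7896 degrees Celsius


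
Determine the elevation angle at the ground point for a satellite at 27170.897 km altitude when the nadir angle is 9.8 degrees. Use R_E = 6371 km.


r = R_E + alt = 33541.8970 km
Law of sines in the satellite / Earth-center / ground-point triangle:
  sin(nadir)/R_E = sin(90 + el)/r  =>  cos(el) = (r/R_E)*sin(nadir)
cos(el) = (33541.8970 / 6371.0000) * sin(9.8 deg) = 0.8961151
el = arccos(0.8961151) = 26.3480 deg
(Earth-central angle = 90 - nadir - el = 53.8520 deg)

26.3480 degrees


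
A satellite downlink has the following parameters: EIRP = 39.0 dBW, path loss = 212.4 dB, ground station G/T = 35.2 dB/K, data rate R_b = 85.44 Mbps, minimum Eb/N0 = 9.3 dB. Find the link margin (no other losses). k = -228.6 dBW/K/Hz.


C/N0 = EIRP - FSPL + G/T - k = 39.0 - 212.4 + 35.2 - (-228.6)
C/N0 = 90.4000 dB-Hz
R_b = 85.44 Mbps = 8.544e+07 bps -> 10*log10(R_b) = 79.3166 dB-Hz
Eb/N0 = C/N0 - 10*log10(R_b) = 90.4000 - 79.3166 = 11.0834 dB
Margin = Eb/N0 - Eb/N0_req = 11.0834 - 9.3 = 1.7834 dB (link closes)

1.7834 dB


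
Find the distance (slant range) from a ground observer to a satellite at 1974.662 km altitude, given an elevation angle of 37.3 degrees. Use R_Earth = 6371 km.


h = 1974.662 km, el = 37.3 deg
d = -R_E*sin(el) + sqrt((R_E*sin(el))^2 + 2*R_E*h + h^2)
d = -6371.0000*sin(0.6510078) + sqrt((6371.0000*0.6059884)^2 + 2*6371.0000*1974.662 + 1974.662^2)
d = 2769.9221 km

2769.9221 km


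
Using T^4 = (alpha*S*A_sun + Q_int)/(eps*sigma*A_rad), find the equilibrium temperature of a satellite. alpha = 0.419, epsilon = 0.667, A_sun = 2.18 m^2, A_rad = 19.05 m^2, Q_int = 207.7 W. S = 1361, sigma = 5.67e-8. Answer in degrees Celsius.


Numerator = alpha*S*A_sun + Q_int = 0.419*1361*2.18 + 207.7 = 1450.8646 W
Denominator = eps*sigma*A_rad = 0.667*5.67e-8*19.05 = 7.2045005e-07 W/K^4
T^4 = 2.013831e+09 K^4
T = 211.8389 K = -61.3111 C

-61.3111 degrees Celsius


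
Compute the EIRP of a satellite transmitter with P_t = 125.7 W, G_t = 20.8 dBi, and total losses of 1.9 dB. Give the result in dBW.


Pt = 125.7 W = 20.9934 dBW
EIRP = Pt_dBW + Gt - losses = 20.9934 + 20.8 - 1.9 = 39.8934 dBW

39.8934 dBW


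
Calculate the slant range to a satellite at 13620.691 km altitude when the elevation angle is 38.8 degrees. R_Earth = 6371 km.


h = 13620.691 km, el = 38.8 deg
d = -R_E*sin(el) + sqrt((R_E*sin(el))^2 + 2*R_E*h + h^2)
d = -6371.0000*sin(0.6771877) + sqrt((6371.0000*0.6266038)^2 + 2*6371.0000*13620.691 + 13620.691^2)
d = 15373.2079 km

15373.2079 km


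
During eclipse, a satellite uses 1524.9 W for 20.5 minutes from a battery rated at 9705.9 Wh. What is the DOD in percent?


E_used = P * t / 60 = 1524.9 * 20.5 / 60 = 521.0075 Wh
DOD = E_used / E_total * 100 = 521.0075 / 9705.9 * 100
DOD = 5.3679 %

5.3679 %


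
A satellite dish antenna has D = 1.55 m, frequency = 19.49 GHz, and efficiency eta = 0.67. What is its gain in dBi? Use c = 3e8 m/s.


lambda = c/f = 3e8 / 1.949e+10 = 0.01539251 m
G = eta*(pi*D/lambda)^2 = 0.67*(pi*1.55/0.01539251)^2
G = 67053.1389 (linear)
G = 10*log10(67053.1389) = 48.2642 dBi

48.2642 dBi


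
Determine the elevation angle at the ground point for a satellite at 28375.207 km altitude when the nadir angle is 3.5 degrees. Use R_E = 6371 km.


r = R_E + alt = 34746.2070 km
Law of sines in the satellite / Earth-center / ground-point triangle:
  sin(nadir)/R_E = sin(90 + el)/r  =>  cos(el) = (r/R_E)*sin(nadir)
cos(el) = (34746.2070 / 6371.0000) * sin(3.5 deg) = 0.332947
el = arccos(0.332947) = 70.5523 deg
(Earth-central angle = 90 - nadir - el = 15.9477 deg)

70.5523 degrees


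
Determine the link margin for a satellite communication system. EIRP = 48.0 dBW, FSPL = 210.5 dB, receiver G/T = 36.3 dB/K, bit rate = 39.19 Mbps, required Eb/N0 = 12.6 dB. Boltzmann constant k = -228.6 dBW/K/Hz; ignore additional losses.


C/N0 = EIRP - FSPL + G/T - k = 48.0 - 210.5 + 36.3 - (-228.6)
C/N0 = 102.4000 dB-Hz
R_b = 39.19 Mbps = 3.919e+07 bps -> 10*log10(R_b) = 75.9318 dB-Hz
Eb/N0 = C/N0 - 10*log10(R_b) = 102.4000 - 75.9318 = 26.4682 dB
Margin = Eb/N0 - Eb/N0_req = 26.4682 - 12.6 = 13.8682 dB (link closes)

13.8682 dB


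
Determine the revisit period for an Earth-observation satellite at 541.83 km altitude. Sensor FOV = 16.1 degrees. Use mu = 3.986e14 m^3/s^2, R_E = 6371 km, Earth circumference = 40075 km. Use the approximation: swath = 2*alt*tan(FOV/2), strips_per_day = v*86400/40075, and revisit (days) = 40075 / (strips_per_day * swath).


swath = 2*541.83*tan(0.140499) = 153.2629 km
v = sqrt(mu/r) = 7593.4775 m/s = 7.5935 km/s
strips/day = v*86400/40075 = 7.5935*86400/40075 = 16.3712
coverage/day = strips * swath = 16.3712 * 153.2629 = 2509.1008 km
revisit = 40075 / 2509.1008 = 15.9719 days

15.9719 days


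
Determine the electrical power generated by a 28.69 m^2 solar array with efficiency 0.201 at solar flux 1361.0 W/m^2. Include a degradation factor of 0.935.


P = area * eta * S * degradation
P = 28.69 * 0.201 * 1361.0 * 0.935
P = 7338.3149 W

7338.3149 W


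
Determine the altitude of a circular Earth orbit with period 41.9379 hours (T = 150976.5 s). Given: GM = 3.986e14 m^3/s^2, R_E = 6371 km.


T = 150976.5 s
r = (mu*T^2/(4*pi^2))^(1/3) = (3.986e14 * 150976.5^2 / (4*pi^2))^(1/3)
r = 6.1281881e+07 m = 61281.8811 km
alt = r - R_E = 61281.8811 - 6371 = 54910.8811 km

54910.8811 km


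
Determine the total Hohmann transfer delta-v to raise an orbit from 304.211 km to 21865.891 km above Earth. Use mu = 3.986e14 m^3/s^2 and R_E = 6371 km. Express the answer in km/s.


r1 = 6675.2110 km = 6.675211e+06 m
r2 = 28236.8910 km = 2.8236891e+07 m
dv1 = sqrt(mu/r1)*(sqrt(2*r2/(r1+r2)) - 1) = 2100.6967 m/s
dv2 = sqrt(mu/r2)*(1 - sqrt(2*r1/(r1+r2))) = 1433.7874 m/s
total dv = |dv1| + |dv2| = 2100.6967 + 1433.7874 = 3534.4841 m/s = 3.5345 km/s

3.5345 km/s


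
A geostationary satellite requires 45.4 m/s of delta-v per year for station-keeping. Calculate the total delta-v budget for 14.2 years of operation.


dV = rate * years = 45.4 * 14.2
dV = 644.6800 m/s

644.6800 m/s


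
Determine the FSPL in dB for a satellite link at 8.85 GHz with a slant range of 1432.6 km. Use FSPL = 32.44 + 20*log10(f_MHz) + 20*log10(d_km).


f = 8.85 GHz = 8850.0000 MHz
d = 1432.6 km
FSPL = 32.44 + 20*log10(8850.0000) + 20*log10(1432.6)
FSPL = 32.44 + 78.9389 + 63.1225
FSPL = 174.5014 dB

174.5014 dB


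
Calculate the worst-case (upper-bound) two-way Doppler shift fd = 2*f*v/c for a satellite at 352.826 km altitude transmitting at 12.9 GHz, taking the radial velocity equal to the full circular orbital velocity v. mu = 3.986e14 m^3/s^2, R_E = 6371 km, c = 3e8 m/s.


r = 6.723826e+06 m
v = sqrt(mu/r) = 7699.4626 m/s (worst-case radial velocity)
f = 12.9 GHz = 1.29e+10 Hz
fd = 2*f*v/c = 2*1.29e+10*7699.4626/3.0e+08
fd = 662153.7841 Hz

662153.7841 Hz


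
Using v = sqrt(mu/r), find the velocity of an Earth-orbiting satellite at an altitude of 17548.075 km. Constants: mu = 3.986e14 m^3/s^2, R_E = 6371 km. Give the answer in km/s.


r = R_E + alt = 6371.0 + 17548.075 = 23919.0750 km = 2.3919075e+07 m
v = sqrt(mu/r) = sqrt(3.986e14 / 2.3919075e+07) = 4082.2205 m/s = 4.0822 km/s

4.0822 km/s


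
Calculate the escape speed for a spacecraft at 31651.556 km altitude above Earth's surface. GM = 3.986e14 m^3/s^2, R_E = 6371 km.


r = 6371.0 + 31651.556 = 38022.5560 km = 3.8022556e+07 m
v_esc = sqrt(2*mu/r) = sqrt(2*3.986e14 / 3.8022556e+07)
v_esc = 4578.9193 m/s = 4.5789 km/s

4.5789 km/s


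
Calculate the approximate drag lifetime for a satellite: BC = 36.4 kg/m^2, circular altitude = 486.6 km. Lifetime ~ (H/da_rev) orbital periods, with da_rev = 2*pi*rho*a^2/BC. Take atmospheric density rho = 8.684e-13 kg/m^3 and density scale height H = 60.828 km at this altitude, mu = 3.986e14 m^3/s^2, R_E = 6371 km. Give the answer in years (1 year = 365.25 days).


a = R_E + alt = 6857.6000 km = 6.8576e+06 m
da_rev = 2*pi*rho*a^2/BC = 2*pi*8.684e-13*(6.8576e+06)^2/36.4 = 7.049245 m per revolution
N = H/da_rev = 60828.0000 m / 7.049245 m = 8629.0093 revolutions
P = 2*pi*sqrt(a^3/mu) = 5651.5743 s
lifetime = N*P = 8629.0093 * 5651.5743 = 4.8767488e+07 s = 564.4385 days
years = 564.4385 / 365.25 = 1.5453 years

1.5453 years
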